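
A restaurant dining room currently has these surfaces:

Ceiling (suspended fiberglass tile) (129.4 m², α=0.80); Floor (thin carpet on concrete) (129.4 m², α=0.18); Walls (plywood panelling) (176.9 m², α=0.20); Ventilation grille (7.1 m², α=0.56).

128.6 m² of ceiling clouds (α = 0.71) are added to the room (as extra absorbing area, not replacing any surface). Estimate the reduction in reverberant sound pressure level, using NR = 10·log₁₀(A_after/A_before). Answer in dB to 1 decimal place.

A_before = Σ Sᵢαᵢ = 129.4·0.80 + 129.4·0.18 + 176.9·0.20 + 7.1·0.56 = 166.168 sabins.
Treatment contributes 128.6·0.71 = 91.306 sabins.
New total A_after = 257.474 sabins.
Reduction = 10 log₁₀(A_after/A_before) = 10 log₁₀(1.5495) = 1.9 dB.

1.9 dB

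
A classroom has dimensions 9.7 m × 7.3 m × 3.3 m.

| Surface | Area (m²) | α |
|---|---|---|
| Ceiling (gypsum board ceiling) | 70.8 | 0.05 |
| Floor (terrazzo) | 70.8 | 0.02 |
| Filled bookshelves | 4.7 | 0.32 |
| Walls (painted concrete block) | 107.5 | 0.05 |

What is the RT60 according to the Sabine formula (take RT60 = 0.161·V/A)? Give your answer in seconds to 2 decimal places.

Equivalent absorption area: A = 70.8·0.05 + 70.8·0.02 + 4.7·0.32 + 107.5·0.05 = 11.835 m².
V = 9.7·7.3·3.3 = 233.673 m³.
RT60 = 0.161 · V / A = 0.161 × 233.673 / 11.835 = 3.18 s.

3.18 seconds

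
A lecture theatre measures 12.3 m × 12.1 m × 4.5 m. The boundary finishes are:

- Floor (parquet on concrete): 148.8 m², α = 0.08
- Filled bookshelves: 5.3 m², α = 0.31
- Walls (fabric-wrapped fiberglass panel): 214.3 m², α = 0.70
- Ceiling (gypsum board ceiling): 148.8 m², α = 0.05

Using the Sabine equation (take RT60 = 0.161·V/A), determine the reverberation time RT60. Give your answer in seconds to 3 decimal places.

Equivalent absorption area: A = 148.8·0.08 + 5.3·0.31 + 214.3·0.70 + 148.8·0.05 = 170.997 m².
Room volume: 669.735 m³.
Sabine: RT60 = 0.161 × 669.735 / 170.997 = 0.631 s.

0.631 s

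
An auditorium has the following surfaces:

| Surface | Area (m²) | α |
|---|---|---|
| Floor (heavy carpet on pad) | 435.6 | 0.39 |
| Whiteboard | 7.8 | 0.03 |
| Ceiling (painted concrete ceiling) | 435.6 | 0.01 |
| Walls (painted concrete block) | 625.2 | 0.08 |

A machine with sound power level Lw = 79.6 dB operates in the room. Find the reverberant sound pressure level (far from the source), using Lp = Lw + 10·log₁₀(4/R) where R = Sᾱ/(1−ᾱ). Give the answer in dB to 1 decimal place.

A = 224.490 sabins; S = 1504.2 m².
ᾱ = 224.490/1504.2 = 0.1492; R = Sᾱ/(1−ᾱ) = 224.490/(1−0.1492) = 263.858 m².
Lp = 79.6 + 10·log₁₀(4/263.858) = 79.6 + (-18.19) = 61.4 dB.

61.4 dB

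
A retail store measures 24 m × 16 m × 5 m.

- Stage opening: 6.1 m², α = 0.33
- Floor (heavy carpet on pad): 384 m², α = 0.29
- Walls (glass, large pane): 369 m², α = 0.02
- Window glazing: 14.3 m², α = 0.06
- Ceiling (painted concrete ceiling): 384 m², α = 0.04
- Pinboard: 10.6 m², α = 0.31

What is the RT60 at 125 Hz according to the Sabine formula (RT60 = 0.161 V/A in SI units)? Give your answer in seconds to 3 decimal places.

2.204 sec

Summing Sᵢαᵢ: 2.013 + 111.360 + 7.380 + 0.858 + 15.360 + 3.286 → A = 140.257 sabins.
Room volume: 1920 m³.
T = 0.161 V/A = 0.161·1920/140.257 = 2.204 s.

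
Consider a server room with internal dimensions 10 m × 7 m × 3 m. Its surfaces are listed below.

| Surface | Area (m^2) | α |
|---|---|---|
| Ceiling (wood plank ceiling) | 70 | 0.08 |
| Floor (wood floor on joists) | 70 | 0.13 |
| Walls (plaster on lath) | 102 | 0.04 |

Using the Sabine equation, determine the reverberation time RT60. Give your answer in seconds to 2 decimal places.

1.80 seconds

Summing Sᵢαᵢ: 5.600 + 9.100 + 4.080 → A = 18.780 sabins.
V = 10·7·3 = 210 m³.
T = 0.161 V/A = 0.161·210/18.780 = 1.80 s.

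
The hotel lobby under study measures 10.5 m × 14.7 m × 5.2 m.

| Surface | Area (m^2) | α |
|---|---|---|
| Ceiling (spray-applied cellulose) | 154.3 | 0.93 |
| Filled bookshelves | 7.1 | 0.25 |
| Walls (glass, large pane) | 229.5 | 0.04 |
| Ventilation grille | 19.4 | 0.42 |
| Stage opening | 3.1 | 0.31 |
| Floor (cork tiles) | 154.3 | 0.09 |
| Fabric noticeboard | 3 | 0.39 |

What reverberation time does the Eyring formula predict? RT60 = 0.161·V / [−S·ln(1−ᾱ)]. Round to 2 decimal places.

0.60 s

Total surface area S = 154.3 + 7.1 + 229.5 + 19.4 + 3.1 + 154.3 + 3 = 570.7 m^2.
Absorption A = 154.3·0.93 + 7.1·0.25 + 229.5·0.04 + 19.4·0.42 + 3.1·0.31 + 154.3·0.09 + 3·0.39 = 178.620 sabins.
ᾱ = 178.620 / 570.7 = 0.3130.
Eyring denominator: −S ln(1−ᾱ) = 214.253.
V = 10.5 × 14.7 × 5.2 = 802.62 m³.
RT60 = 0.161 × 802.62 / 214.253 = 0.60 s.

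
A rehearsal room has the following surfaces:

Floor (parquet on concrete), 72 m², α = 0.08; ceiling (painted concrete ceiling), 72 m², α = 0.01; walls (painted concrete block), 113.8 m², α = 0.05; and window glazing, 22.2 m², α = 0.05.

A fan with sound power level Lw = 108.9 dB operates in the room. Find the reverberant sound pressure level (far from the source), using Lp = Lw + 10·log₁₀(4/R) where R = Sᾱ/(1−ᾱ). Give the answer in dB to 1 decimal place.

Σ(Sᵢαᵢ) = 72·0.08 + 72·0.01 + 113.8·0.05 + 22.2·0.05 = 13.280; total area S = 280.0 m².
ᾱ = 13.280/280.0 = 0.0474; R = Sᾱ/(1−ᾱ) = 13.280/(1−0.0474) = 13.941 m².
Lp = Lw + 10 log₁₀(4/R) = 108.9 -5.42 = 103.5 dB.

103.5 dB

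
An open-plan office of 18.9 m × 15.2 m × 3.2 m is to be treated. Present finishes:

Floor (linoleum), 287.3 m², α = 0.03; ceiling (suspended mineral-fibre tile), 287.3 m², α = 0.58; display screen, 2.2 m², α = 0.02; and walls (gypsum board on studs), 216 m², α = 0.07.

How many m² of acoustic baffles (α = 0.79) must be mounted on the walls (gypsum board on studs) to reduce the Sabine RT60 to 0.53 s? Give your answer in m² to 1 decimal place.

123.4

A₁ = Σ Sᵢαᵢ = 287.3×0.03 + 287.3×0.58 + 2.2×0.02 + 216×0.07 = 190.417 sabins.
V = 919.296 m³. Target absorption A₂ = 0.161 × 919.296 / 0.53 = 279.258 sabins.
ΔA needed = 279.258 − 190.417 = 88.841 sabins.
Each m² of panel replacing the walls (gypsum board on studs) adds (0.79 − 0.07) = 0.72 sabins.
Panel area = 88.841 / 0.72 = 123.4 m².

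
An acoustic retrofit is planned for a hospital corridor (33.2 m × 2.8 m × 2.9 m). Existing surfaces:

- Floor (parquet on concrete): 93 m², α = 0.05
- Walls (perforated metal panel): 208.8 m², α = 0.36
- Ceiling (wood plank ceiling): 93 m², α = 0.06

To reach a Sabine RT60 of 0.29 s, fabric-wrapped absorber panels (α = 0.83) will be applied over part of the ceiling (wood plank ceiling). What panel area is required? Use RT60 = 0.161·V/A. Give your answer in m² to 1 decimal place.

Summing Sᵢαᵢ: 4.650 + 75.168 + 5.580 → A₁ = 85.398 sabins.
Required A₂ = 0.161·269.584/0.29 = 149.666 sabins.
Absorption to add: 149.666 − 85.398 = 64.268 sabins.
Net gain per m²: Δα = 0.83 − 0.06 = 0.77.
Area = ΔA/Δα = 64.268/0.77 = 83.5 m².

83.5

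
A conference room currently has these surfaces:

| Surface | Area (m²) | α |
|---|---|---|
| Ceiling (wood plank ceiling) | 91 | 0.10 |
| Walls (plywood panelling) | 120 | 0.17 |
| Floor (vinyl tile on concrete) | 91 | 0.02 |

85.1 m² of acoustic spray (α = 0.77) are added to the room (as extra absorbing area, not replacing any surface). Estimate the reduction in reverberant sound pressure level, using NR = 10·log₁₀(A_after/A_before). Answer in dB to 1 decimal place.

4.9 dB

Summing Sᵢαᵢ: 9.100 + 20.400 + 1.820 → A_before = 31.320 sabins.
Treatment contributes 85.1·0.77 = 65.527 sabins.
New total A_after = 96.847 sabins.
NR = 10·log₁₀(96.847/31.320) = 4.9 dB.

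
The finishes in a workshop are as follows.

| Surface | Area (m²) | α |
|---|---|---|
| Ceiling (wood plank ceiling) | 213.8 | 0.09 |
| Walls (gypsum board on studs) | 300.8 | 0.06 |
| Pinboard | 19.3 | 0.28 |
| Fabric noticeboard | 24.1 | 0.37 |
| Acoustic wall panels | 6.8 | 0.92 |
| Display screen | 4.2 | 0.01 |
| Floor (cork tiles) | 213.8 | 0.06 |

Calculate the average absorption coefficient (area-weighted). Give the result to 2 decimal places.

0.09

Total surface area S = 782.8 m².
Weighted sum Σ Sα = 70.737.
ᾱ = 70.737 / 782.8 = 0.09.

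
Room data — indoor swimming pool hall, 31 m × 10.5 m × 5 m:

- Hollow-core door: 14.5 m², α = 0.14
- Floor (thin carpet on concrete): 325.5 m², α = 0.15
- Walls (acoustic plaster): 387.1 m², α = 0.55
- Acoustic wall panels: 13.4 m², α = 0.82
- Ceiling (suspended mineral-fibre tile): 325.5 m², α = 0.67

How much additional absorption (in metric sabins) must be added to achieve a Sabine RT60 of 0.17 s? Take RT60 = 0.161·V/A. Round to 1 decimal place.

A₁ = Σ Sᵢαᵢ = 14.5×0.14 + 325.5×0.15 + 387.1×0.55 + 13.4×0.82 + 325.5×0.67 = 492.833 sabins.
Target A₂ = 0.161·1627.5/0.17 = 1541.338 sabins (V = 1627.5 m³).
Shortfall: 1541.338 − 492.833 = 1048.5 sabins.

1048.5 sabins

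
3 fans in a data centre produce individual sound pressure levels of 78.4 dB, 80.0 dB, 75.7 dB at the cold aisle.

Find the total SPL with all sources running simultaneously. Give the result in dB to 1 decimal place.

83.1 dB

Sum in the linear (power) domain: Σ 10^(Lᵢ/10) = 10^(78.4/10) + 10^(80.0/10) + 10^(75.7/10) = 2.063e+08.
Back to dB: 10·log₁₀ Σ = 83.1 dB.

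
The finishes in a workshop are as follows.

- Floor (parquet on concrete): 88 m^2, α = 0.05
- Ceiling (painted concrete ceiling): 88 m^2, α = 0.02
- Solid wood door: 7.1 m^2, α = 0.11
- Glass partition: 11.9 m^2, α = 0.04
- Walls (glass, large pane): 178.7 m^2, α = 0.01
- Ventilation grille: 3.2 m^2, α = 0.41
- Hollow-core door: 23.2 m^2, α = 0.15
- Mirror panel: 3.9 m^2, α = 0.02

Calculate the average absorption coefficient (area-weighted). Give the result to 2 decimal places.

S = Σ Sᵢ = 88 + 88 + 7.1 + 11.9 + 178.7 + 3.2 + 23.2 + 3.9 = 404.0 m^2.
A = 88×0.05 + 88×0.02 + 7.1×0.11 + 11.9×0.04 + 178.7×0.01 + 3.2×0.41 + 23.2×0.15 + 3.9×0.02 = 14.074 sabins.
ᾱ = A/S = 0.03.

0.03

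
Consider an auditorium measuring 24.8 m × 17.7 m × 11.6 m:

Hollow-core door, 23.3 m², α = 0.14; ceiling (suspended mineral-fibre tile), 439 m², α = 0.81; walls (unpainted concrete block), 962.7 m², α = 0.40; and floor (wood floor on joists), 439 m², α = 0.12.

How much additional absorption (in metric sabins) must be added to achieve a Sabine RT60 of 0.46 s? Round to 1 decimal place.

Total absorption A₁ = 23.3×0.14 + 439×0.81 + 962.7×0.40 + 439×0.12
  = 3.262 + 355.590 + 385.080 + 52.680 = 796.612 m² sabins.
V = 5091.936 m³. Required absorption A₂ = 0.161 × 5091.936 / 0.46 = 1782.178 sabins.
Shortfall: 1782.178 − 796.612 = 985.6 sabins.

985.6 sabins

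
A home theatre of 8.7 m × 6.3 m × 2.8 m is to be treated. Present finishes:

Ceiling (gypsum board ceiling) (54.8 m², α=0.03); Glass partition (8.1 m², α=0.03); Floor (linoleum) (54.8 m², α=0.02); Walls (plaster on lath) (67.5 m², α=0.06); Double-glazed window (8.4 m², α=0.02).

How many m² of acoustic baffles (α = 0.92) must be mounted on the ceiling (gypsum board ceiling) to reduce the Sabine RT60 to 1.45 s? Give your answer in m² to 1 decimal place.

Summing Sᵢαᵢ: 1.644 + 0.243 + 1.096 + 4.050 + 0.168 → A₁ = 7.201 sabins.
V = 153.468 m³. Target absorption A₂ = 0.161 × 153.468 / 1.45 = 17.040 sabins.
ΔA needed = 17.040 − 7.201 = 9.839 sabins.
Net gain per m²: Δα = 0.92 − 0.03 = 0.89.
Area = ΔA/Δα = 9.839/0.89 = 11.1 m².

11.1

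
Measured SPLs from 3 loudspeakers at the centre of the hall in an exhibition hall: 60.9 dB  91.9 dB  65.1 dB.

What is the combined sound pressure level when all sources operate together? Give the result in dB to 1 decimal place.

Sum in the linear (power) domain: Σ 10^(Lᵢ/10) = 10^(60.9/10) + 10^(91.9/10) + 10^(65.1/10) = 1.553e+09.
L_total = 10·log₁₀(1.553e+09) = 91.9 dB.

91.9 dB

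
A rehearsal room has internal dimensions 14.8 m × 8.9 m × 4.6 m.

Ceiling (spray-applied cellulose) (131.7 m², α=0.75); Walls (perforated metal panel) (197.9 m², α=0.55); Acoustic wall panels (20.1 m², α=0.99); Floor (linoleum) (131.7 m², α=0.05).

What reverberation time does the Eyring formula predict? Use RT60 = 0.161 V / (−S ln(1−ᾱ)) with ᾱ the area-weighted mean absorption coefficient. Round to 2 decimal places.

S = Σ Sᵢ = 481.4 m².
Σ(Sᵢαᵢ) = 131.7·0.75 + 197.9·0.55 + 20.1·0.99 + 131.7·0.05 = 234.104.
Mean coefficient ᾱ = A/S = 0.4863.
Eyring denominator: −S ln(1−ᾱ) = 320.668.
V = 14.8 × 8.9 × 4.6 = 605.912 m³.
T = 0.161·V/[−S·ln(1−ᾱ)] = 0.161·605.912/320.668 = 0.30 s.

0.30 sec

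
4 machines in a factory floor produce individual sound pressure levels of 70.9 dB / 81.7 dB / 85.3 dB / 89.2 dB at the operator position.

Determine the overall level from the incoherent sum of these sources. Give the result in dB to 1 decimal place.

Σ 10^(Lᵢ/10) = 1.331e+09.
Combined level = 10 log₁₀(1.331e+09) = 91.2 dB.

91.2 dB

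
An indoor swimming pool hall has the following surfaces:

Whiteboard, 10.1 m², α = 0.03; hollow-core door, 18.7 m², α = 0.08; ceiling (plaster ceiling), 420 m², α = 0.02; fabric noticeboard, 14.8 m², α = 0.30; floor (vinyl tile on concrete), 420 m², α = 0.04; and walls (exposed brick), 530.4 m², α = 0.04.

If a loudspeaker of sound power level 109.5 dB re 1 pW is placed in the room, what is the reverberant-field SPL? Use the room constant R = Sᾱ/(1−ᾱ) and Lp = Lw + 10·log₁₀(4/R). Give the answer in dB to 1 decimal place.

A = 52.655 sabins; S = 1414.0 m².
ᾱ = 0.0372, so room constant R = A/(1−ᾱ) = 54.689 m².
Lp = Lw + 10 log₁₀(4/R) = 109.5 -11.36 = 98.1 dB.

98.1 dB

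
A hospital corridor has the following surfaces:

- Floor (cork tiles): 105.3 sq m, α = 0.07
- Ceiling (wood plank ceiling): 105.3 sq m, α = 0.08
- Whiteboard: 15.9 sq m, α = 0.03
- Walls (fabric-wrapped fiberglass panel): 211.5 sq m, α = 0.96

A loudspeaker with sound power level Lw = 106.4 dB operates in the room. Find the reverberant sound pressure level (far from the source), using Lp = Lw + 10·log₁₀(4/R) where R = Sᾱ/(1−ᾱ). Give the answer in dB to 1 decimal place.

A = 219.312 sabins; S = 438.0 sq m.
ᾱ = 219.312/438.0 = 0.5007; R = Sᾱ/(1−ᾱ) = 219.312/(1−0.5007) = 439.239 sq m.
Lp = 106.4 + 10·log₁₀(4/439.239) = 106.4 + (-20.41) = 86.0 dB.

86.0 dB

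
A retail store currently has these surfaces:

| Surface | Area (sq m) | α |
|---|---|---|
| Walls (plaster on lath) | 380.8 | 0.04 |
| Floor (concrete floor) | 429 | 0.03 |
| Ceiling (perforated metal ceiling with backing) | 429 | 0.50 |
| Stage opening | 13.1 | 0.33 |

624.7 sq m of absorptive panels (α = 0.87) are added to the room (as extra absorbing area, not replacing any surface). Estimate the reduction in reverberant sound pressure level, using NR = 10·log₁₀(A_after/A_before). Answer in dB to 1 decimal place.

Summing Sᵢαᵢ: 15.232 + 12.870 + 214.500 + 4.323 → A_before = 246.925 sabins.
Treatment contributes 624.7·0.87 = 543.489 sabins.
New total A_after = 790.414 sabins.
Reduction = 10 log₁₀(A_after/A_before) = 10 log₁₀(3.2010) = 5.1 dB.

5.1 dB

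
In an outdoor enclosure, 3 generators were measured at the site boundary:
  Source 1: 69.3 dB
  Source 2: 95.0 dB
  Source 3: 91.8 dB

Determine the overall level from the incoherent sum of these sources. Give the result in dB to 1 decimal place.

96.7 dB

Converting to relative power and adding: 10^(69.3/10) + 10^(95.0/10) + 10^(91.8/10) = 4.684e+09.
Combined level = 10 log₁₀(4.684e+09) = 96.7 dB.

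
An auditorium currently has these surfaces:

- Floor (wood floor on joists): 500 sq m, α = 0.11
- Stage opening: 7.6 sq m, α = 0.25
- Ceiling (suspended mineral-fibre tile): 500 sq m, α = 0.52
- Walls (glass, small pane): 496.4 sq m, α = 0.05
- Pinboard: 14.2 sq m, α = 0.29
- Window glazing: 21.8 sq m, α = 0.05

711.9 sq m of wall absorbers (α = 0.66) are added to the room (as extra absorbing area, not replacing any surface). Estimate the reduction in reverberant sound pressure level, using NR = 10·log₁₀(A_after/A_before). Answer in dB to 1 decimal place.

3.7 dB

A_before = Σ Sᵢαᵢ = 500*0.11 + 7.6*0.25 + 500*0.52 + 496.4*0.05 + 14.2*0.29 + 21.8*0.05 = 346.928 sabins.
Treatment contributes 711.9·0.66 = 469.854 sabins.
New total A_after = 816.782 sabins.
NR = 10·log₁₀(816.782/346.928) = 3.7 dB.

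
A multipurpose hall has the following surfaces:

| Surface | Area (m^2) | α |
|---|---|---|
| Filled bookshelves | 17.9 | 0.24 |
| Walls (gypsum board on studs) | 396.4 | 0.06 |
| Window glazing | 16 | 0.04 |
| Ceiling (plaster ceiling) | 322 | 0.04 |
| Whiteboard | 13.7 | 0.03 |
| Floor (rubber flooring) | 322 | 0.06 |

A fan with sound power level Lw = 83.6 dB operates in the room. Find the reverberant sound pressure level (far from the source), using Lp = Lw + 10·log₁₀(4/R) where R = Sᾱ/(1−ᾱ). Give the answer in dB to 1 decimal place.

71.5 dB

Σ(Sᵢαᵢ) = 17.9×0.24 + 396.4×0.06 + 16×0.04 + 322×0.04 + 13.7×0.03 + 322×0.06 = 61.331; total area S = 1088.0 m^2.
ᾱ = 0.0564, so room constant R = A/(1−ᾱ) = 64.997 m^2.
Lp = 83.6 + 10·log₁₀(4/64.997) = 83.6 + (-12.11) = 71.5 dB.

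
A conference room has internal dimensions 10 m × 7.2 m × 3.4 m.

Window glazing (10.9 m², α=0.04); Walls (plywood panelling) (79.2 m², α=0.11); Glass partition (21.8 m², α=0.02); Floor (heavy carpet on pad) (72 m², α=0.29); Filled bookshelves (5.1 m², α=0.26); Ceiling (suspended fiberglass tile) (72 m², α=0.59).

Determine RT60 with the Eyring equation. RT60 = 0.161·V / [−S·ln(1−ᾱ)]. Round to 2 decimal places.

0.45 sec

Total surface area S = 10.9 + 79.2 + 21.8 + 72 + 5.1 + 72 = 261.0 m².
Absorption A = 10.9·0.04 + 79.2·0.11 + 21.8·0.02 + 72·0.29 + 5.1·0.26 + 72·0.59 = 74.270 sabins.
Mean coefficient ᾱ = A/S = 0.2846.
−S·ln(1−ᾱ) = −261.0 × ln(1 − 0.2846) = 87.412.
V = 10 × 7.2 × 3.4 = 244.8 m³.
RT60 = 0.161 × 244.8 / 87.412 = 0.45 s.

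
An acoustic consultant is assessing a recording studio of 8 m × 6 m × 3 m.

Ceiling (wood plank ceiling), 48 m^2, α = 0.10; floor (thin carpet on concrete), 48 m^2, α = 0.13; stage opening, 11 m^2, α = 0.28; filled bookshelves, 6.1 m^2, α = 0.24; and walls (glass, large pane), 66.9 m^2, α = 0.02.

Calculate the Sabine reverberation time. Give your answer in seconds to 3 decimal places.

Total absorption A = 48×0.10 + 48×0.13 + 11×0.28 + 6.1×0.24 + 66.9×0.02
  = 4.800 + 6.240 + 3.080 + 1.464 + 1.338 = 16.922 m^2 sabins.
Volume V = 8 × 6 × 3 = 144 m³.
Sabine: RT60 = 0.161 × 144 / 16.922 = 1.370 s.

1.370 seconds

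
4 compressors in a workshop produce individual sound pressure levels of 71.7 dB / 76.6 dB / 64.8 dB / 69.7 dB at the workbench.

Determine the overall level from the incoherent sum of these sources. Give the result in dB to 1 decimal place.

Sum in the linear (power) domain: Σ 10^(Lᵢ/10) = 10^(71.7/10) + 10^(76.6/10) + 10^(64.8/10) + 10^(69.7/10) = 7.285e+07.
Combined level = 10 log₁₀(7.285e+07) = 78.6 dB.

78.6 dB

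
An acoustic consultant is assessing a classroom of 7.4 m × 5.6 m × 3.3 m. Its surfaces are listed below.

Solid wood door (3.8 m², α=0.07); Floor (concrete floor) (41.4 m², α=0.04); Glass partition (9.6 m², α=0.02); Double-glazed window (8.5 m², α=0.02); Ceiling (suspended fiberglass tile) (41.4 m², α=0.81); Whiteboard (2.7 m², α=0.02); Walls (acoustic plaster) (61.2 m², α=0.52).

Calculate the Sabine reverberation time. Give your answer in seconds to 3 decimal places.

A = Σ Sᵢαᵢ = 3.8·0.07 + 41.4·0.04 + 9.6·0.02 + 8.5·0.02 + 41.4·0.81 + 2.7·0.02 + 61.2·0.52 = 67.696 sabins.
V = 7.4·5.6·3.3 = 136.752 m³.
RT60 = 0.161 · V / A = 0.161 × 136.752 / 67.696 = 0.325 s.

0.325 s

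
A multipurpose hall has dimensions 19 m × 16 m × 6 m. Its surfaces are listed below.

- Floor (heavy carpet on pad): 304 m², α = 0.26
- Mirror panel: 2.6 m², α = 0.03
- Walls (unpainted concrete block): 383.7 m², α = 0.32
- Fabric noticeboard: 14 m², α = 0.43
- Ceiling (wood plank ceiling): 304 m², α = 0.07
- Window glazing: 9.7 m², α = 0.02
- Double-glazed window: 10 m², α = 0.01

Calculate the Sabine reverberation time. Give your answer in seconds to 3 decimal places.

A = Σ Sᵢαᵢ = 304×0.26 + 2.6×0.03 + 383.7×0.32 + 14×0.43 + 304×0.07 + 9.7×0.02 + 10×0.01 = 229.496 sabins.
Room volume: 1824 m³.
T = 0.161 V/A = 0.161·1824/229.496 = 1.280 s.

1.280 seconds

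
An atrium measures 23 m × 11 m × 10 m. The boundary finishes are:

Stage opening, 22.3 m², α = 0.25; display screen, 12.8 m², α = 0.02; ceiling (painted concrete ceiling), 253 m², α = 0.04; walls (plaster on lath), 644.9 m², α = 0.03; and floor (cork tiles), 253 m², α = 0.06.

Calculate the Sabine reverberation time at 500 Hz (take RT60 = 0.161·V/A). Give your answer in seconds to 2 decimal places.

8.07 sec

A = Σ Sᵢαᵢ = 22.3×0.25 + 12.8×0.02 + 253×0.04 + 644.9×0.03 + 253×0.06 = 50.478 sabins.
Volume V = 23 × 11 × 10 = 2530 m³.
Sabine: RT60 = 0.161 × 2530 / 50.478 = 8.07 s.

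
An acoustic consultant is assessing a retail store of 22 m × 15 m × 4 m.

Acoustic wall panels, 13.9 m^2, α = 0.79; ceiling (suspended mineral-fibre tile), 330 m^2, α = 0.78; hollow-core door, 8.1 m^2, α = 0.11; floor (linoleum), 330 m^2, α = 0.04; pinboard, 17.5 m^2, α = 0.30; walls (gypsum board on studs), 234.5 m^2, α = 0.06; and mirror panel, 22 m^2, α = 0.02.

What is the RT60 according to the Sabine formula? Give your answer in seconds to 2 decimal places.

Equivalent absorption area: A = 13.9·0.79 + 330·0.78 + 8.1·0.11 + 330·0.04 + 17.5·0.30 + 234.5·0.06 + 22·0.02 = 302.232 m^2.
Volume V = 22 × 15 × 4 = 1320 m³.
RT60 = 0.161 · V / A = 0.161 × 1320 / 302.232 = 0.70 s.

0.70 s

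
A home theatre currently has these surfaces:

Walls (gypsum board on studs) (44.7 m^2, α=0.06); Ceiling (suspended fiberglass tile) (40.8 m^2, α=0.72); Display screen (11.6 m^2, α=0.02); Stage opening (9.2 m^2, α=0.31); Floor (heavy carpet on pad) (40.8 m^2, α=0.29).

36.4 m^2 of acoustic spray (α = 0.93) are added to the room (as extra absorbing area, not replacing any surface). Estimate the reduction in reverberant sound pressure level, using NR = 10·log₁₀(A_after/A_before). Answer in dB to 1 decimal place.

2.4 dB

Total absorption A_before = 44.7×0.06 + 40.8×0.72 + 11.6×0.02 + 9.2×0.31 + 40.8×0.29
  = 2.682 + 29.376 + 0.232 + 2.852 + 11.832 = 46.974 m^2 sabins.
Added absorption = 36.4 × 0.93 = 33.852 sabins.
New total A_after = 80.826 sabins.
Reduction = 10 log₁₀(A_after/A_before) = 10 log₁₀(1.7207) = 2.4 dB.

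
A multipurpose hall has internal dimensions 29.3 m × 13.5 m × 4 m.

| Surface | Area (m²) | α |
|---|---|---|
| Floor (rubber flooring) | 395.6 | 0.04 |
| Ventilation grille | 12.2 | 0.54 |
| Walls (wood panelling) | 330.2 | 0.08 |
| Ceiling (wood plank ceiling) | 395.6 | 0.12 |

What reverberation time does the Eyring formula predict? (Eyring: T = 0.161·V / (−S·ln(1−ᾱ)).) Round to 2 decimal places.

2.53 s

S = Σ Sᵢ = 1133.6 m².
Σ(Sᵢαᵢ) = 395.6·0.04 + 12.2·0.54 + 330.2·0.08 + 395.6·0.12 = 96.300.
ᾱ = 96.300 / 1133.6 = 0.0850.
−S·ln(1−ᾱ) = −1133.6 × ln(1 − 0.0850) = 100.699.
V = 29.3 × 13.5 × 4 = 1582.2 m³.
T = 0.161·V/[−S·ln(1−ᾱ)] = 0.161·1582.2/100.699 = 2.53 s.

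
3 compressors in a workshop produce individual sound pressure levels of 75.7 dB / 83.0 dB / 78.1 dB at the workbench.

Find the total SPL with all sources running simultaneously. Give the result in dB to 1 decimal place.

84.8 dB

Sum in the linear (power) domain: Σ 10^(Lᵢ/10) = 10^(75.7/10) + 10^(83.0/10) + 10^(78.1/10) = 3.012e+08.
Combined level = 10 log₁₀(3.012e+08) = 84.8 dB.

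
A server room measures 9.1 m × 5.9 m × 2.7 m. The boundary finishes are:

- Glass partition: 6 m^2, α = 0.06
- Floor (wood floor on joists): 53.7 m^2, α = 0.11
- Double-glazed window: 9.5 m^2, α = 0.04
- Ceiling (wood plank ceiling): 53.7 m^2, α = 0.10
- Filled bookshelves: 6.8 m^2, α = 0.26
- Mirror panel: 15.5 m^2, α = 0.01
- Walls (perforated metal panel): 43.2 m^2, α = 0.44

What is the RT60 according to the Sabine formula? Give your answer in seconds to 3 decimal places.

0.708 seconds

Total absorption A = 6*0.06 + 53.7*0.11 + 9.5*0.04 + 53.7*0.10 + 6.8*0.26 + 15.5*0.01 + 43.2*0.44
  = 0.360 + 5.907 + 0.380 + 5.370 + 1.768 + 0.155 + 19.008 = 32.948 m^2 sabins.
V = 9.1·5.9·2.7 = 144.963 m³.
T = 0.161 V/A = 0.161·144.963/32.948 = 0.708 s.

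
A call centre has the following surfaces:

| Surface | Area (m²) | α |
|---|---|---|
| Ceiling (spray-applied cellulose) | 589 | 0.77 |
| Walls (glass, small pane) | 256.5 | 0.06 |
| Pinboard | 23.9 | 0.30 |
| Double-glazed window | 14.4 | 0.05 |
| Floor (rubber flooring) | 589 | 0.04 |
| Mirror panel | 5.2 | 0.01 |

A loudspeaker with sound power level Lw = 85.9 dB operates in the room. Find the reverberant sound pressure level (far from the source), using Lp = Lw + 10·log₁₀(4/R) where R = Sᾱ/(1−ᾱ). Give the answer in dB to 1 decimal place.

63.1 dB

Σ(Sᵢαᵢ) = 589·0.77 + 256.5·0.06 + 23.9·0.30 + 14.4·0.05 + 589·0.04 + 5.2·0.01 = 500.422; total area S = 1478.0 m².
ᾱ = 500.422/1478.0 = 0.3386; R = Sᾱ/(1−ᾱ) = 500.422/(1−0.3386) = 756.610 m².
Lp = Lw + 10 log₁₀(4/R) = 85.9 -22.77 = 63.1 dB.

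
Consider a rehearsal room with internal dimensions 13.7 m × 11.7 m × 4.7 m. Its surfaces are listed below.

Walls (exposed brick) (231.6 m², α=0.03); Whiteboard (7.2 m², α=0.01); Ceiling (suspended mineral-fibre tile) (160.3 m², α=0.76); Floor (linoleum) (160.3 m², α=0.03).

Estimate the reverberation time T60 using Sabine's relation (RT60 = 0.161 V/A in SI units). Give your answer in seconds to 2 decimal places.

0.91 s

Total absorption A = 231.6×0.03 + 7.2×0.01 + 160.3×0.76 + 160.3×0.03
  = 6.948 + 0.072 + 121.828 + 4.809 = 133.657 m² sabins.
Room volume: 753.363 m³.
RT60 = 0.161 · V / A = 0.161 × 753.363 / 133.657 = 0.91 s.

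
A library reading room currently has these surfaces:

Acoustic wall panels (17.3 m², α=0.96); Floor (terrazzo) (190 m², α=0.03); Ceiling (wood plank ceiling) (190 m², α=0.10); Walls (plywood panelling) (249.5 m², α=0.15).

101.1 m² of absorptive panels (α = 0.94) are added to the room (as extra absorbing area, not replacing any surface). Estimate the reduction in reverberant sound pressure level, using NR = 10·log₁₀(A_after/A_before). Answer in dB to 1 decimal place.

3.4 dB

Equivalent absorption area: A_before = 17.3×0.96 + 190×0.03 + 190×0.10 + 249.5×0.15 = 78.733 m².
Treatment contributes 101.1·0.94 = 95.034 sabins.
A_after = 78.733 + 95.034 = 173.767 sabins.
NR = 10·log₁₀(173.767/78.733) = 3.4 dB.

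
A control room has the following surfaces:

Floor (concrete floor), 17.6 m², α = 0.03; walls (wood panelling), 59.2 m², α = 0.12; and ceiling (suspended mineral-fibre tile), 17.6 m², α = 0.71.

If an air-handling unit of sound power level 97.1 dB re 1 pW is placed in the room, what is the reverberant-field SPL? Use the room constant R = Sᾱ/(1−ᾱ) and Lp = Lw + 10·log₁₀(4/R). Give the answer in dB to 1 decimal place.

A = 20.128 sabins; S = 94.4 m².
ᾱ = 0.2132, so room constant R = A/(1−ᾱ) = 25.582 m².
Lp = Lw + 10 log₁₀(4/R) = 97.1 -8.06 = 89.0 dB.

89.0 dB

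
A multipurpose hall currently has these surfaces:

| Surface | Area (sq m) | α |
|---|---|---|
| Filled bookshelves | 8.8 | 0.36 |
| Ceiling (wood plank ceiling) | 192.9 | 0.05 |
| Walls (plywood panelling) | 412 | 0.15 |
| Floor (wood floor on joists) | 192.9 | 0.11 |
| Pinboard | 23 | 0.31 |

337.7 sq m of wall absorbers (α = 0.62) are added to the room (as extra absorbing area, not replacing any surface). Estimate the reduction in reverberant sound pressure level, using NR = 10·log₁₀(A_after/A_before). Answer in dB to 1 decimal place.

A_before = Σ Sᵢαᵢ = 8.8·0.36 + 192.9·0.05 + 412·0.15 + 192.9·0.11 + 23·0.31 = 102.962 sabins.
Added absorption = 337.7 × 0.62 = 209.374 sabins.
New total A_after = 312.336 sabins.
Reduction = 10 log₁₀(A_after/A_before) = 10 log₁₀(3.0335) = 4.8 dB.

4.8 dB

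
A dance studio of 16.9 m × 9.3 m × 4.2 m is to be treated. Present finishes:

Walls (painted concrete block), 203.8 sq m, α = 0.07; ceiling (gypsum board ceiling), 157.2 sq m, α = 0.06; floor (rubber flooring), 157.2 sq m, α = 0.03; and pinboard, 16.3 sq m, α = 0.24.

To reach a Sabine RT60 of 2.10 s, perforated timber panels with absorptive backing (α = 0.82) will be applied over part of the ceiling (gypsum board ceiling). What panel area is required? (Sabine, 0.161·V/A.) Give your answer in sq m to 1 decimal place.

Equivalent absorption area: A₁ = 203.8×0.07 + 157.2×0.06 + 157.2×0.03 + 16.3×0.24 = 32.326 sq m.
V = 660.114 m³. Target absorption A₂ = 0.161 × 660.114 / 2.10 = 50.609 sabins.
ΔA needed = 50.609 − 32.326 = 18.283 sabins.
Net gain per sq m: Δα = 0.82 − 0.06 = 0.76.
Panel area = 18.283 / 0.76 = 24.1 sq m.

24.1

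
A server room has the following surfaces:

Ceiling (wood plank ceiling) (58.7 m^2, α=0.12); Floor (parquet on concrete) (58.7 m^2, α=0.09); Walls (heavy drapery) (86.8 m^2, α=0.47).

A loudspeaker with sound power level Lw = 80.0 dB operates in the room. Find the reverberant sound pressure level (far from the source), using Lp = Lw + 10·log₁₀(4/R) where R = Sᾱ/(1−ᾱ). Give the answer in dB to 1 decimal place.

67.5 dB

A = 53.123 sabins; S = 204.2 m^2.
ᾱ = 0.2602, so room constant R = A/(1−ᾱ) = 71.807 m^2.
Lp = 80.0 + 10·log₁₀(4/71.807) = 80.0 + (-12.54) = 67.5 dB.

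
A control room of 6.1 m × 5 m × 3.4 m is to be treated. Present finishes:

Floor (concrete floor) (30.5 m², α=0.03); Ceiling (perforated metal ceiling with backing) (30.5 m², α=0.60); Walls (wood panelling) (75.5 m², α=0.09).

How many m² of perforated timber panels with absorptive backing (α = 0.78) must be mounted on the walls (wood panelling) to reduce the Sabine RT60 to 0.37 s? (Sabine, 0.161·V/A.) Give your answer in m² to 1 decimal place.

A₁ = Σ Sᵢαᵢ = 30.5×0.03 + 30.5×0.60 + 75.5×0.09 = 26.010 sabins.
Required A₂ = 0.161·103.7/0.37 = 45.124 sabins.
Absorption to add: 45.124 − 26.010 = 19.114 sabins.
Net gain per m²: Δα = 0.78 − 0.09 = 0.69.
Panel area = 19.114 / 0.69 = 27.7 m².

27.7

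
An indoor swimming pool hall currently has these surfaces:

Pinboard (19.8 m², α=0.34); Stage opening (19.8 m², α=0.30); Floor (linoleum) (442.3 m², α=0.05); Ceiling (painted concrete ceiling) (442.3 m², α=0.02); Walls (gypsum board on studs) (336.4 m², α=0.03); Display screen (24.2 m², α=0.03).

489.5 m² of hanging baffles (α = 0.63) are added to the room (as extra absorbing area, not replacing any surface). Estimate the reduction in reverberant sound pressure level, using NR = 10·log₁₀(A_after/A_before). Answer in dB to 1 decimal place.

Equivalent absorption area: A_before = 19.8*0.34 + 19.8*0.30 + 442.3*0.05 + 442.3*0.02 + 336.4*0.03 + 24.2*0.03 = 54.451 m².
Added absorption = 489.5 × 0.63 = 308.385 sabins.
New total A_after = 362.836 sabins.
NR = 10·log₁₀(362.836/54.451) = 8.2 dB.

8.2 dB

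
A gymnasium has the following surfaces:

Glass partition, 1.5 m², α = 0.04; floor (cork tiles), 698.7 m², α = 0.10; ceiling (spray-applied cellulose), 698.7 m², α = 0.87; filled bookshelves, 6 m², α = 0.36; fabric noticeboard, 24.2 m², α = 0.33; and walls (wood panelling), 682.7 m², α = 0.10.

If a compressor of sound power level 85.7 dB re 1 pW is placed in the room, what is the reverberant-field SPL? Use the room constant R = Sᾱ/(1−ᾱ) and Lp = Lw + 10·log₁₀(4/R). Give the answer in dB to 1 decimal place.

A = 756.215 sabins; S = 2111.8 m².
ᾱ = 756.215/2111.8 = 0.3581; R = Sᾱ/(1−ᾱ) = 756.215/(1−0.3581) = 1178.088 m².
Lp = 85.7 + 10·log₁₀(4/1178.088) = 85.7 + (-24.69) = 61.0 dB.

61.0 dB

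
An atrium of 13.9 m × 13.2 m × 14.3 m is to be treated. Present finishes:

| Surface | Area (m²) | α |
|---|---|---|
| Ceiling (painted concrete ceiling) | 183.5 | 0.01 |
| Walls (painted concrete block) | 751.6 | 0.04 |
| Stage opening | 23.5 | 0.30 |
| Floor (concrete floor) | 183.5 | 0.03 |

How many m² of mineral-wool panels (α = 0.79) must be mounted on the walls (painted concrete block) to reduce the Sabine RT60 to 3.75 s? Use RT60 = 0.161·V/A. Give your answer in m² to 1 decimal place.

Total absorption A₁ = 183.5×0.01 + 751.6×0.04 + 23.5×0.30 + 183.5×0.03
  = 1.835 + 30.064 + 7.050 + 5.505 = 44.454 m² sabins.
Required A₂ = 0.161·2623.764/3.75 = 112.647 sabins.
Absorption to add: 112.647 − 44.454 = 68.193 sabins.
Each m² of panel replacing the walls (painted concrete block) adds (0.79 − 0.04) = 0.75 sabins.
Panel area = 68.193 / 0.75 = 90.9 m².

90.9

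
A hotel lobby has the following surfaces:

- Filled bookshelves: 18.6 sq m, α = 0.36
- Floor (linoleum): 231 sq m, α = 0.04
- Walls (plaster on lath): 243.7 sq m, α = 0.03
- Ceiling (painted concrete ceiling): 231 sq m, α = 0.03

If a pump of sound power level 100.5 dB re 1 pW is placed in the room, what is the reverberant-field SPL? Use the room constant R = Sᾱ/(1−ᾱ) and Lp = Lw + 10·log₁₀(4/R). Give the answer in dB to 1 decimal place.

91.5 dB

A = 30.177 sabins; S = 724.3 sq m.
ᾱ = 0.0417, so room constant R = A/(1−ᾱ) = 31.490 sq m.
Lp = 100.5 + 10·log₁₀(4/31.490) = 100.5 + (-8.96) = 91.5 dB.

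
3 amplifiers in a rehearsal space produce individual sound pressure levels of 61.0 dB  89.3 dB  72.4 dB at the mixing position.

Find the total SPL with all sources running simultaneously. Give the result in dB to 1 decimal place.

89.4 dB

Converting to relative power and adding: 10^(61.0/10) + 10^(89.3/10) + 10^(72.4/10) = 8.698e+08.
Back to dB: 10·log₁₀ Σ = 89.4 dB.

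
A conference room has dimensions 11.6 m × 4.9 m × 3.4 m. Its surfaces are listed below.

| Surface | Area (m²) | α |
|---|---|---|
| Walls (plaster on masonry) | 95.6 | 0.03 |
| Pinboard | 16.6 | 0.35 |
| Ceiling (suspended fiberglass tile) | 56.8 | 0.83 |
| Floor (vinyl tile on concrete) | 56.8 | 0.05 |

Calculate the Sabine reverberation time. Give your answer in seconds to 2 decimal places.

Total absorption A = 95.6·0.03 + 16.6·0.35 + 56.8·0.83 + 56.8·0.05
  = 2.868 + 5.810 + 47.144 + 2.840 = 58.662 m² sabins.
V = 11.6·4.9·3.4 = 193.256 m³.
T = 0.161 V/A = 0.161·193.256/58.662 = 0.53 s.

0.53 sec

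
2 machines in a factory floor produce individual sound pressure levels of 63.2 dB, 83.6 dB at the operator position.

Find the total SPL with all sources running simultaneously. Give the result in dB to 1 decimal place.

Σ 10^(Lᵢ/10) = 2.312e+08.
Back to dB: 10·log₁₀ Σ = 83.6 dB.

83.6 dB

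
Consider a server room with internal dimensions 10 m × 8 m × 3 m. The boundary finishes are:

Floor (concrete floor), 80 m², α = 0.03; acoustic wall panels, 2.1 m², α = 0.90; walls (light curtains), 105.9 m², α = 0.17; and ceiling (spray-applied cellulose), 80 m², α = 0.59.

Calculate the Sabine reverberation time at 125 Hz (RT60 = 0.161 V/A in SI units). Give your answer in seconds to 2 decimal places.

Equivalent absorption area: A = 80*0.03 + 2.1*0.90 + 105.9*0.17 + 80*0.59 = 69.493 m².
Room volume: 240 m³.
T = 0.161 V/A = 0.161·240/69.493 = 0.56 s.

0.56 s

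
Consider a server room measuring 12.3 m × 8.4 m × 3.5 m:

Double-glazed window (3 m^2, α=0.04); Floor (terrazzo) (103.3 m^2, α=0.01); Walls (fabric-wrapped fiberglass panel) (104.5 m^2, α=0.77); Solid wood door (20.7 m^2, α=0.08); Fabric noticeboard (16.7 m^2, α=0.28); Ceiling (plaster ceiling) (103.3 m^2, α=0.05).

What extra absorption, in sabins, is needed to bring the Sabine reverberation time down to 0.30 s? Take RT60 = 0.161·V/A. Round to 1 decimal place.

Equivalent absorption area: A₁ = 3*0.04 + 103.3*0.01 + 104.5*0.77 + 20.7*0.08 + 16.7*0.28 + 103.3*0.05 = 93.115 m^2.
V = 361.62 m³. Required absorption A₂ = 0.161 × 361.62 / 0.30 = 194.069 sabins.
Shortfall: 194.069 − 93.115 = 101.0 sabins.

101.0 sabins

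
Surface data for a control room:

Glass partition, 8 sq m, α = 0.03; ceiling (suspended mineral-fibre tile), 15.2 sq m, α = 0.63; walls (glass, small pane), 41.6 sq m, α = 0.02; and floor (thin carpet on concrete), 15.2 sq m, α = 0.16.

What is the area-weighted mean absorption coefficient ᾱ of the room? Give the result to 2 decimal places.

0.16

Total surface area S = 80.0 sq m.
Weighted sum Σ Sα = 13.080.
ᾱ = 13.080 / 80.0 = 0.16.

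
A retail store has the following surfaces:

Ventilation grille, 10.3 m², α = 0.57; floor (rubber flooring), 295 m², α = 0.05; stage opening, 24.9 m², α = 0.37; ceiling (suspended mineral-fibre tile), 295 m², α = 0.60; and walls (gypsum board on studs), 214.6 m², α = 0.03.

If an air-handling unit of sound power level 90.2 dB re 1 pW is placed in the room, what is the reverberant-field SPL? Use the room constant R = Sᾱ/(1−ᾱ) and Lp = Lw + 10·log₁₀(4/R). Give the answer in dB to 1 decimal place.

Σ(Sᵢαᵢ) = 10.3·0.57 + 295·0.05 + 24.9·0.37 + 295·0.60 + 214.6·0.03 = 213.272; total area S = 839.8 m².
ᾱ = 213.272/839.8 = 0.2540; R = Sᾱ/(1−ᾱ) = 213.272/(1−0.2540) = 285.887 m².
Lp = Lw + 10 log₁₀(4/R) = 90.2 -18.54 = 71.7 dB.

71.7 dB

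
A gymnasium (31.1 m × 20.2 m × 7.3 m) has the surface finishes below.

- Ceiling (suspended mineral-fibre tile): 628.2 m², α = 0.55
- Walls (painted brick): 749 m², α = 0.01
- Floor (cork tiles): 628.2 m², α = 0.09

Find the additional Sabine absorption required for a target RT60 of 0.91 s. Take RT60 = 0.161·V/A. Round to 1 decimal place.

401.8 sabins

Equivalent absorption area: A₁ = 628.2×0.55 + 749×0.01 + 628.2×0.09 = 409.538 m².
For T = 0.91 s, need A₂ = 0.161·V/T = 0.161·4586.006/0.91 = 811.370 sabins.
Shortfall: 811.370 − 409.538 = 401.8 sabins.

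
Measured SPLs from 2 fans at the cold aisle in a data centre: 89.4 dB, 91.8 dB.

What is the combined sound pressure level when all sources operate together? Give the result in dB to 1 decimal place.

Σ 10^(Lᵢ/10) = 2.385e+09.
Combined level = 10 log₁₀(2.385e+09) = 93.8 dB.

93.8 dB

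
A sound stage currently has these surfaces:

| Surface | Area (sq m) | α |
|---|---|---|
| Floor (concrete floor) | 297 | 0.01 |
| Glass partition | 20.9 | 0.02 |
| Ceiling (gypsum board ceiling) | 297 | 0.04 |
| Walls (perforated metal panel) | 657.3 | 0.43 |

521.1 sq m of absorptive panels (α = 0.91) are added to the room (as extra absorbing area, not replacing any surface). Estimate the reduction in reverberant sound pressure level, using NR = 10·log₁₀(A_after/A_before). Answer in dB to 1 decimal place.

4.1 dB

Equivalent absorption area: A_before = 297×0.01 + 20.9×0.02 + 297×0.04 + 657.3×0.43 = 297.907 sq m.
Added absorption = 521.1 × 0.91 = 474.201 sabins.
New total A_after = 772.108 sabins.
NR = 10·log₁₀(772.108/297.907) = 4.1 dB.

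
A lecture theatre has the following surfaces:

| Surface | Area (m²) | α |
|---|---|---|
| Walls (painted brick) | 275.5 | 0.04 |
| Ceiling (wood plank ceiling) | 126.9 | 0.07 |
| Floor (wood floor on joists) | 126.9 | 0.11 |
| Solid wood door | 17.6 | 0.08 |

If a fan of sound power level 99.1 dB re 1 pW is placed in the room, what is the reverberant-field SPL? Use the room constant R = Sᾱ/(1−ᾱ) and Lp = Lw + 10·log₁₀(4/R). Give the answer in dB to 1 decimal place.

89.4 dB

A = 35.270 sabins; S = 546.9 m².
ᾱ = 35.270/546.9 = 0.0645; R = Sᾱ/(1−ᾱ) = 35.270/(1−0.0645) = 37.702 m².
Lp = Lw + 10 log₁₀(4/R) = 99.1 -9.74 = 89.4 dB.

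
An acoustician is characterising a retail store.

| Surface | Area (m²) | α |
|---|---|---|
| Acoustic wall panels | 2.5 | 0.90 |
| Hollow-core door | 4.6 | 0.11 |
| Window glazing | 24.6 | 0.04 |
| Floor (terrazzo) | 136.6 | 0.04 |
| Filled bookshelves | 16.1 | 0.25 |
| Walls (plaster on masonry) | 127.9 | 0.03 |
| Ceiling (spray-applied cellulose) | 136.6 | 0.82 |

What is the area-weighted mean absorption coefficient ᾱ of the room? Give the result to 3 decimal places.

0.288

S = Σ Sᵢ = 2.5 + 4.6 + 24.6 + 136.6 + 16.1 + 127.9 + 136.6 = 448.9 m².
A = 2.5×0.90 + 4.6×0.11 + 24.6×0.04 + 136.6×0.04 + 16.1×0.25 + 127.9×0.03 + 136.6×0.82 = 129.078 sabins.
ᾱ = A/S = 0.288.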